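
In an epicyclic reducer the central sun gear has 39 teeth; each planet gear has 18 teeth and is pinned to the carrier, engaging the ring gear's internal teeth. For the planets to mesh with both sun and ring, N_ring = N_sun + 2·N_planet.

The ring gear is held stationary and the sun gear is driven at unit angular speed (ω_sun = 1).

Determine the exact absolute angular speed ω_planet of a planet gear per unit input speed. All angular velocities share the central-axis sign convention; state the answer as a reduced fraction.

N_ring = 39 + 2·18 = 75
39(ω_s−ω_c) = −75(ω_r−ω_c),  ω_r=0, ω_s=1
39(1−ω_c) = −75(0−ω_c)  ⇒  114ω_c = 39  ⇒  ω_c = 13/38
sun–planet: 39·(1−13/38) = −18·(ω_p−ω_c)  ⇒  ω_p−ω_c = −(39/18)·(25/38) = -325/228
ω_p = 13/38 − 325/228 = -13/12

-13/12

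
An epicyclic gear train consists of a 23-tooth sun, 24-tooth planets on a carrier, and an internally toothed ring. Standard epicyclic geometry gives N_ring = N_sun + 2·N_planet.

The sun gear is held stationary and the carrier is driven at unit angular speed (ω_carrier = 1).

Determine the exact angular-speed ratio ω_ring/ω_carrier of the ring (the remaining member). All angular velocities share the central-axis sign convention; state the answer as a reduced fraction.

N_ring = 23 + 2·24 = 71
23(ω_s−ω_c) = −71(ω_r−ω_c),  ω_s=0, ω_c=1
ω_r = 1 − (23/71)(0−1) = 94/71
ω_r/ω_c = 94/71

94/71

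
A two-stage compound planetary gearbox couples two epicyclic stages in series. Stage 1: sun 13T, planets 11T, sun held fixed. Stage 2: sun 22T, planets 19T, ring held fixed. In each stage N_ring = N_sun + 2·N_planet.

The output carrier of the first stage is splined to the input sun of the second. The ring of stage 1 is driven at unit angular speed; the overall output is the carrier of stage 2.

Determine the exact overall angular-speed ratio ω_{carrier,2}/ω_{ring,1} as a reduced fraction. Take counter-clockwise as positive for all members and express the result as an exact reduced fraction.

Stage 1: N_ring = 13 + 2·11 = 35
Stage 1: 13(ω_s−ω_c) = −35(ω_r−ω_c),  ω_s=0, ω_r=1
Stage 1: 13(0−ω_c) = −35(1−ω_c)  ⇒  48ω_c = 35  ⇒  ω_c = 35/48
  ⇒ ω_c¹/ω_r¹ = 35/48
Stage 2: N_ring = 22 + 2·19 = 60
Stage 2: 22(ω_s−ω_c) = −60(ω_r−ω_c),  ω_r=0, ω_s=1
Stage 2: 22(1−ω_c) = −60(0−ω_c)  ⇒  82ω_c = 22  ⇒  ω_c = 11/41
  ⇒ ω_c²/ω_s² = 11/41
Coupling ω_s² = ω_c¹ ⇒ overall = 35/48 × 11/41 = 385/1968

385/1968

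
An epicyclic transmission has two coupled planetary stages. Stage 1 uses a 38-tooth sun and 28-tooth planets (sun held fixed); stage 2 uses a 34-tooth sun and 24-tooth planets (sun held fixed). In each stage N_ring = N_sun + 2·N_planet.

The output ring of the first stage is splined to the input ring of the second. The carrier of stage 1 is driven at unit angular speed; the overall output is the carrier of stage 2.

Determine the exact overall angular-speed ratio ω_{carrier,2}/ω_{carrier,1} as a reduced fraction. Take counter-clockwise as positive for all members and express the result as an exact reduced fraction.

1353/1363

Stage 1: N_ring = 38 + 2·28 = 94
Stage 1: 38(ω_s−ω_c) = −94(ω_r−ω_c),  ω_s=0, ω_c=1
Stage 1: ω_r = 1 − (38/94)(0−1) = 66/47
  ⇒ ω_r¹/ω_c¹ = 66/47
Stage 2: N_ring = 34 + 2·24 = 82
Stage 2: 34(ω_s−ω_c) = −82(ω_r−ω_c),  ω_s=0, ω_r=1
Stage 2: 34(0−ω_c) = −82(1−ω_c)  ⇒  116ω_c = 82  ⇒  ω_c = 41/58
  ⇒ ω_c²/ω_r² = 41/58
Coupling ω_r² = ω_r¹ ⇒ overall = 66/47 × 41/58 = 1353/1363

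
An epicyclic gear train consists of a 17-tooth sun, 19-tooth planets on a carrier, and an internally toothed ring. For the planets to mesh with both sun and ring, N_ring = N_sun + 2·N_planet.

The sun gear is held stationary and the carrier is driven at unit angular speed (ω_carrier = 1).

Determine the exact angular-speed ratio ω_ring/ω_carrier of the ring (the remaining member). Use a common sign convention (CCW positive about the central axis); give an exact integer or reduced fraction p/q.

N_ring = 17 + 2·19 = 55
17(ω_s−ω_c) = −55(ω_r−ω_c),  ω_s=0, ω_c=1
ω_r = 1 − (17/55)(0−1) = 72/55
ω_r/ω_c = 72/55

72/55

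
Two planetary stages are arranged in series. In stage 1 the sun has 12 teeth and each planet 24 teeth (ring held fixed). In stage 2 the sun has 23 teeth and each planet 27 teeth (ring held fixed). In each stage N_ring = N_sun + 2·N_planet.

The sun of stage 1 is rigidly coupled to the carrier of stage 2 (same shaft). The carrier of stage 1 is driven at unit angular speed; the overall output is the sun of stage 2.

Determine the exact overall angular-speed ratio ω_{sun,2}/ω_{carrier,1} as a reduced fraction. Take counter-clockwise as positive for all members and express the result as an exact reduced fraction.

600/23

Stage 1: N_ring = 12 + 2·24 = 60
Stage 1: 12(ω_s−ω_c) = −60(ω_r−ω_c),  ω_r=0, ω_c=1
Stage 1: ω_s = 1 − (60/12)(0−1) = 6
  ⇒ ω_s¹/ω_c¹ = 6
Stage 2: N_ring = 23 + 2·27 = 77
Stage 2: 23(ω_s−ω_c) = −77(ω_r−ω_c),  ω_r=0, ω_c=1
Stage 2: ω_s = 1 − (77/23)(0−1) = 100/23
  ⇒ ω_s²/ω_c² = 100/23
Coupling ω_c² = ω_s¹ ⇒ overall = 6 × 100/23 = 600/23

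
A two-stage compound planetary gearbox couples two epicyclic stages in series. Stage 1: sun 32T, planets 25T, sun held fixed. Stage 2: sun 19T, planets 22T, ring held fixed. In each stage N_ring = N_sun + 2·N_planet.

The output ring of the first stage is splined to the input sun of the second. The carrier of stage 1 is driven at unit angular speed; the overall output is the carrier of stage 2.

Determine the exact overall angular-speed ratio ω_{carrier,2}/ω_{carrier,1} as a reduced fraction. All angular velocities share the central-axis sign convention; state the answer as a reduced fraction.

Stage 1: N_ring = 32 + 2·25 = 82
Stage 1: 32(ω_s−ω_c) = −82(ω_r−ω_c),  ω_s=0, ω_c=1
Stage 1: ω_r = 1 − (32/82)(0−1) = 57/41
  ⇒ ω_r¹/ω_c¹ = 57/41
Stage 2: N_ring = 19 + 2·22 = 63
Stage 2: 19(ω_s−ω_c) = −63(ω_r−ω_c),  ω_r=0, ω_s=1
Stage 2: 19(1−ω_c) = −63(0−ω_c)  ⇒  82ω_c = 19  ⇒  ω_c = 19/82
  ⇒ ω_c²/ω_s² = 19/82
Coupling ω_s² = ω_r¹ ⇒ overall = 57/41 × 19/82 = 1083/3362

1083/3362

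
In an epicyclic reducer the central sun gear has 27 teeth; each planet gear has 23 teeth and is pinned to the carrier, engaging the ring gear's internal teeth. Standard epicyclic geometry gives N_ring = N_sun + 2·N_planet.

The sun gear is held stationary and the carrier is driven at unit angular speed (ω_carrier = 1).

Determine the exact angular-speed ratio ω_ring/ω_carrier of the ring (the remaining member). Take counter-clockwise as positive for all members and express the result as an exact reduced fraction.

100/73

N_ring = 27 + 2·23 = 73
27(ω_s−ω_c) = −73(ω_r−ω_c),  ω_s=0, ω_c=1
ω_r = 1 − (27/73)(0−1) = 100/73
ω_r/ω_c = 100/73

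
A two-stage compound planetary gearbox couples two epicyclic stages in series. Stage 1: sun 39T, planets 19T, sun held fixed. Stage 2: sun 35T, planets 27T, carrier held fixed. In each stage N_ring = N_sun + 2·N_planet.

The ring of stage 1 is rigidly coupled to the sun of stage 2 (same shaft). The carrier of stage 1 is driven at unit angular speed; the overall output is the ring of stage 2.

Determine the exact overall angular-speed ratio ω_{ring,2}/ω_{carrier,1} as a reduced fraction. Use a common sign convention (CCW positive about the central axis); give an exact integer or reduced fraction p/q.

Stage 1: N_ring = 39 + 2·19 = 77
Stage 1: 39(ω_s−ω_c) = −77(ω_r−ω_c),  ω_s=0, ω_c=1
Stage 1: ω_r = 1 − (39/77)(0−1) = 116/77
  ⇒ ω_r¹/ω_c¹ = 116/77
Stage 2: N_ring = 35 + 2·27 = 89
Stage 2: 35(ω_s−ω_c) = −89(ω_r−ω_c),  ω_c=0, ω_s=1
Stage 2: ω_r = 0 − (35/89)(1−0) = -35/89
  ⇒ ω_r²/ω_s² = -35/89
Coupling ω_s² = ω_r¹ ⇒ overall = 116/77 × -35/89 = -580/979

-580/979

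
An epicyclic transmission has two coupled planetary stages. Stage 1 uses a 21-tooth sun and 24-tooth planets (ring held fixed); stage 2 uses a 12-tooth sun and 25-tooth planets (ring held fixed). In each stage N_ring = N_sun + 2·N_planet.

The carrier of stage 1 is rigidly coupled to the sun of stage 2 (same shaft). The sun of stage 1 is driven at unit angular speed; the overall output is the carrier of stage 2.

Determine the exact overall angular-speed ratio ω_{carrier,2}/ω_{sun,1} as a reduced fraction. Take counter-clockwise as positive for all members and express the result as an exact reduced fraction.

7/185

Stage 1: N_ring = 21 + 2·24 = 69
Stage 1: 21(ω_s−ω_c) = −69(ω_r−ω_c),  ω_r=0, ω_s=1
Stage 1: 21(1−ω_c) = −69(0−ω_c)  ⇒  90ω_c = 21  ⇒  ω_c = 7/30
  ⇒ ω_c¹/ω_s¹ = 7/30
Stage 2: N_ring = 12 + 2·25 = 62
Stage 2: 12(ω_s−ω_c) = −62(ω_r−ω_c),  ω_r=0, ω_s=1
Stage 2: 12(1−ω_c) = −62(0−ω_c)  ⇒  74ω_c = 12  ⇒  ω_c = 6/37
  ⇒ ω_c²/ω_s² = 6/37
Coupling ω_s² = ω_c¹ ⇒ overall = 7/30 × 6/37 = 7/185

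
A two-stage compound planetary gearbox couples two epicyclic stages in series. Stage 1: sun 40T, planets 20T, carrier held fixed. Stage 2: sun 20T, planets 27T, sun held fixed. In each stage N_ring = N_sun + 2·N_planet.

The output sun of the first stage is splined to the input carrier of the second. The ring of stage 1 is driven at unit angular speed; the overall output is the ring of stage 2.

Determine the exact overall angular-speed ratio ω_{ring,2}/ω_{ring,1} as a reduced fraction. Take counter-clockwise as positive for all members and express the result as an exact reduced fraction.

Stage 1: N_ring = 40 + 2·20 = 80
Stage 1: 40(ω_s−ω_c) = −80(ω_r−ω_c),  ω_c=0, ω_r=1
Stage 1: ω_s = 0 − (80/40)(1−0) = -2
  ⇒ ω_s¹/ω_r¹ = -2
Stage 2: N_ring = 20 + 2·27 = 74
Stage 2: 20(ω_s−ω_c) = −74(ω_r−ω_c),  ω_s=0, ω_c=1
Stage 2: ω_r = 1 − (20/74)(0−1) = 47/37
  ⇒ ω_r²/ω_c² = 47/37
Coupling ω_c² = ω_s¹ ⇒ overall = -2 × 47/37 = -94/37

-94/37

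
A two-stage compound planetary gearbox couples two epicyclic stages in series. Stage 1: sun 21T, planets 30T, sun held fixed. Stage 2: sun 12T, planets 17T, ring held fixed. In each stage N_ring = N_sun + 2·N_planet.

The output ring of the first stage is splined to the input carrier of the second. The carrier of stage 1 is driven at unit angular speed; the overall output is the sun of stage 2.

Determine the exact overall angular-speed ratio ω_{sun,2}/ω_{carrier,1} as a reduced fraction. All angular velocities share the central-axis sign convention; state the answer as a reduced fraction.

493/81

Stage 1: N_ring = 21 + 2·30 = 81
Stage 1: 21(ω_s−ω_c) = −81(ω_r−ω_c),  ω_s=0, ω_c=1
Stage 1: ω_r = 1 − (21/81)(0−1) = 34/27
  ⇒ ω_r¹/ω_c¹ = 34/27
Stage 2: N_ring = 12 + 2·17 = 46
Stage 2: 12(ω_s−ω_c) = −46(ω_r−ω_c),  ω_r=0, ω_c=1
Stage 2: ω_s = 1 − (46/12)(0−1) = 29/6
  ⇒ ω_s²/ω_c² = 29/6
Coupling ω_c² = ω_r¹ ⇒ overall = 34/27 × 29/6 = 493/81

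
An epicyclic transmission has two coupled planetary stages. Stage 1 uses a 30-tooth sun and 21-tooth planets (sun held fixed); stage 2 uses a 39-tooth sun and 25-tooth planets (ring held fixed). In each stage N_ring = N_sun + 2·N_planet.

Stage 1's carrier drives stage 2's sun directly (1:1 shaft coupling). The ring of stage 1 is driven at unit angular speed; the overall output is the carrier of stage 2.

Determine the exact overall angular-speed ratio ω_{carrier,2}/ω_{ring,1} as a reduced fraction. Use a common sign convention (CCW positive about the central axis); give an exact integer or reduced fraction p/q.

117/544

Stage 1: N_ring = 30 + 2·21 = 72
Stage 1: 30(ω_s−ω_c) = −72(ω_r−ω_c),  ω_s=0, ω_r=1
Stage 1: 30(0−ω_c) = −72(1−ω_c)  ⇒  102ω_c = 72  ⇒  ω_c = 12/17
  ⇒ ω_c¹/ω_r¹ = 12/17
Stage 2: N_ring = 39 + 2·25 = 89
Stage 2: 39(ω_s−ω_c) = −89(ω_r−ω_c),  ω_r=0, ω_s=1
Stage 2: 39(1−ω_c) = −89(0−ω_c)  ⇒  128ω_c = 39  ⇒  ω_c = 39/128
  ⇒ ω_c²/ω_s² = 39/128
Coupling ω_s² = ω_c¹ ⇒ overall = 12/17 × 39/128 = 117/544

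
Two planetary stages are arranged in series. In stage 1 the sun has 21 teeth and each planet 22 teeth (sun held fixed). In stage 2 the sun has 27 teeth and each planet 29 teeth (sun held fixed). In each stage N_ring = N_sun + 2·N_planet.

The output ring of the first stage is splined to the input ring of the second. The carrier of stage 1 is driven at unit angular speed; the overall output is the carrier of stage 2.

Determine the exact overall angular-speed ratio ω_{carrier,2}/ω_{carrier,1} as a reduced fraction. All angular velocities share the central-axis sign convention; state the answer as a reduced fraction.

Stage 1: N_ring = 21 + 2·22 = 65
Stage 1: 21(ω_s−ω_c) = −65(ω_r−ω_c),  ω_s=0, ω_c=1
Stage 1: ω_r = 1 − (21/65)(0−1) = 86/65
  ⇒ ω_r¹/ω_c¹ = 86/65
Stage 2: N_ring = 27 + 2·29 = 85
Stage 2: 27(ω_s−ω_c) = −85(ω_r−ω_c),  ω_s=0, ω_r=1
Stage 2: 27(0−ω_c) = −85(1−ω_c)  ⇒  112ω_c = 85  ⇒  ω_c = 85/112
  ⇒ ω_c²/ω_r² = 85/112
Coupling ω_r² = ω_r¹ ⇒ overall = 86/65 × 85/112 = 731/728

731/728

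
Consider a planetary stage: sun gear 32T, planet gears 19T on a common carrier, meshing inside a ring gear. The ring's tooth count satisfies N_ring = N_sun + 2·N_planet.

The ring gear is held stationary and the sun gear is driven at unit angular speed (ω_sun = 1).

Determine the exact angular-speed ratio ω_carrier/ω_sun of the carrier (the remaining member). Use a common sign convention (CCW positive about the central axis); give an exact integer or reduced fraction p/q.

N_ring = 32 + 2·19 = 70
32(ω_s−ω_c) = −70(ω_r−ω_c),  ω_r=0, ω_s=1
32(1−ω_c) = −70(0−ω_c)  ⇒  102ω_c = 32  ⇒  ω_c = 16/51
ω_c/ω_s = 16/51

16/51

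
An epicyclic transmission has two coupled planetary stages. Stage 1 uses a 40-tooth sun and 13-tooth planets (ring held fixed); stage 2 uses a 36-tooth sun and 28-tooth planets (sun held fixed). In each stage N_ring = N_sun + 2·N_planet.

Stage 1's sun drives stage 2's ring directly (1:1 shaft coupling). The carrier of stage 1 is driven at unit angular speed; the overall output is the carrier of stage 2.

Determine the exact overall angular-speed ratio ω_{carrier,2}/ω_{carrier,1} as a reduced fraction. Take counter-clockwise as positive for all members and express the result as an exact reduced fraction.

Stage 1: N_ring = 40 + 2·13 = 66
Stage 1: 40(ω_s−ω_c) = −66(ω_r−ω_c),  ω_r=0, ω_c=1
Stage 1: ω_s = 1 − (66/40)(0−1) = 53/20
  ⇒ ω_s¹/ω_c¹ = 53/20
Stage 2: N_ring = 36 + 2·28 = 92
Stage 2: 36(ω_s−ω_c) = −92(ω_r−ω_c),  ω_s=0, ω_r=1
Stage 2: 36(0−ω_c) = −92(1−ω_c)  ⇒  128ω_c = 92  ⇒  ω_c = 23/32
  ⇒ ω_c²/ω_r² = 23/32
Coupling ω_r² = ω_s¹ ⇒ overall = 53/20 × 23/32 = 1219/640

1219/640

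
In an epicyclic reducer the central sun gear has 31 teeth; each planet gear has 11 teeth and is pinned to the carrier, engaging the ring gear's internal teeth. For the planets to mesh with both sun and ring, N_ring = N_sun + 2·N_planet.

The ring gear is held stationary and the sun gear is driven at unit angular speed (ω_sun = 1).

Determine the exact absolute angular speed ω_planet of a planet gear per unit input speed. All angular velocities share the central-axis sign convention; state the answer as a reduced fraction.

N_ring = 31 + 2·11 = 53
31(ω_s−ω_c) = −53(ω_r−ω_c),  ω_r=0, ω_s=1
31(1−ω_c) = −53(0−ω_c)  ⇒  84ω_c = 31  ⇒  ω_c = 31/84
sun–planet: 31·(1−31/84) = −11·(ω_p−ω_c)  ⇒  ω_p−ω_c = −(31/11)·(53/84) = -1643/924
ω_p = 31/84 − 1643/924 = -31/22

-31/22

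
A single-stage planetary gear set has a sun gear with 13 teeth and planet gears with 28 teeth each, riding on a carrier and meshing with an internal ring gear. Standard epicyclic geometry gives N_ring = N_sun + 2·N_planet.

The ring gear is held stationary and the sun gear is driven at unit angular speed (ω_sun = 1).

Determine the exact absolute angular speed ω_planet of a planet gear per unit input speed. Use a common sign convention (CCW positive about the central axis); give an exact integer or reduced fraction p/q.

-13/56

N_ring = 13 + 2·28 = 69
13(ω_s−ω_c) = −69(ω_r−ω_c),  ω_r=0, ω_s=1
13(1−ω_c) = −69(0−ω_c)  ⇒  82ω_c = 13  ⇒  ω_c = 13/82
sun–planet: 13·(1−13/82) = −28·(ω_p−ω_c)  ⇒  ω_p−ω_c = −(13/28)·(69/82) = -897/2296
ω_p = 13/82 − 897/2296 = -13/56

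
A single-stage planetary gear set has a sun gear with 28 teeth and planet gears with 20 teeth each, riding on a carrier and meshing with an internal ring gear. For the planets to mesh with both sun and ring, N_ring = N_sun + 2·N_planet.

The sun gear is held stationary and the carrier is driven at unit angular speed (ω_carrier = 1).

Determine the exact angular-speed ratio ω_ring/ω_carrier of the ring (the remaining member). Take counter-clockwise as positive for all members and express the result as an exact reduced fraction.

N_ring = 28 + 2·20 = 68
28(ω_s−ω_c) = −68(ω_r−ω_c),  ω_s=0, ω_c=1
ω_r = 1 − (28/68)(0−1) = 24/17
ω_r/ω_c = 24/17

24/17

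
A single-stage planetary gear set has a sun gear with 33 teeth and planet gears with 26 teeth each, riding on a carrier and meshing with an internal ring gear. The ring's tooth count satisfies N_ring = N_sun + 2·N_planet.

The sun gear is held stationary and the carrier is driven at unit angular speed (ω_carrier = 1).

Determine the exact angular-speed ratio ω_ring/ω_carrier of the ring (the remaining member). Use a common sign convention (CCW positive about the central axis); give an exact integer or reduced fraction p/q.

118/85

N_ring = 33 + 2·26 = 85
33(ω_s−ω_c) = −85(ω_r−ω_c),  ω_s=0, ω_c=1
ω_r = 1 − (33/85)(0−1) = 118/85
ω_r/ω_c = 118/85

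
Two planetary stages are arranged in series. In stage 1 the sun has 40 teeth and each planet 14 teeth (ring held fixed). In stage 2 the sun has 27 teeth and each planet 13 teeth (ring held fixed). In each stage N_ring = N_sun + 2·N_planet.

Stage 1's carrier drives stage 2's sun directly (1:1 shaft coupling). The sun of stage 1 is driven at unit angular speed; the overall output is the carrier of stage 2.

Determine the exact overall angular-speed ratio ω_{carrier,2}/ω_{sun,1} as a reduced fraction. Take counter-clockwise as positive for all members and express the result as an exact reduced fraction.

1/8

Stage 1: N_ring = 40 + 2·14 = 68
Stage 1: 40(ω_s−ω_c) = −68(ω_r−ω_c),  ω_r=0, ω_s=1
Stage 1: 40(1−ω_c) = −68(0−ω_c)  ⇒  108ω_c = 40  ⇒  ω_c = 10/27
  ⇒ ω_c¹/ω_s¹ = 10/27
Stage 2: N_ring = 27 + 2·13 = 53
Stage 2: 27(ω_s−ω_c) = −53(ω_r−ω_c),  ω_r=0, ω_s=1
Stage 2: 27(1−ω_c) = −53(0−ω_c)  ⇒  80ω_c = 27  ⇒  ω_c = 27/80
  ⇒ ω_c²/ω_s² = 27/80
Coupling ω_s² = ω_c¹ ⇒ overall = 10/27 × 27/80 = 1/8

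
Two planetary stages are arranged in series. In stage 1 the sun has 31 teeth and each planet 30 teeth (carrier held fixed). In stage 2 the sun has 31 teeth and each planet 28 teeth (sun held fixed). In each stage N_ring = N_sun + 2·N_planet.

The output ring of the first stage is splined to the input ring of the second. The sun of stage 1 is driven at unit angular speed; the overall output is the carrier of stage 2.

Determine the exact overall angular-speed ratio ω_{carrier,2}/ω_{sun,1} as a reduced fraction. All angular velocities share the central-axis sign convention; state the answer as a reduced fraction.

-2697/10738

Stage 1: N_ring = 31 + 2·30 = 91
Stage 1: 31(ω_s−ω_c) = −91(ω_r−ω_c),  ω_c=0, ω_s=1
Stage 1: ω_r = 0 − (31/91)(1−0) = -31/91
  ⇒ ω_r¹/ω_s¹ = -31/91
Stage 2: N_ring = 31 + 2·28 = 87
Stage 2: 31(ω_s−ω_c) = −87(ω_r−ω_c),  ω_s=0, ω_r=1
Stage 2: 31(0−ω_c) = −87(1−ω_c)  ⇒  118ω_c = 87  ⇒  ω_c = 87/118
  ⇒ ω_c²/ω_r² = 87/118
Coupling ω_r² = ω_r¹ ⇒ overall = -31/91 × 87/118 = -2697/10738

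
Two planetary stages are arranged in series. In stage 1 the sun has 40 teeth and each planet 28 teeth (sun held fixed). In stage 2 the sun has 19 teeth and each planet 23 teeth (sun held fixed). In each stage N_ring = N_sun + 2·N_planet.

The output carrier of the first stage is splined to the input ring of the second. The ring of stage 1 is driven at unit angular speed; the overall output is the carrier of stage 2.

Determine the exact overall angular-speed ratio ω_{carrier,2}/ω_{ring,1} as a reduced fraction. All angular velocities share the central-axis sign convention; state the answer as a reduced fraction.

Stage 1: N_ring = 40 + 2·28 = 96
Stage 1: 40(ω_s−ω_c) = −96(ω_r−ω_c),  ω_s=0, ω_r=1
Stage 1: 40(0−ω_c) = −96(1−ω_c)  ⇒  136ω_c = 96  ⇒  ω_c = 12/17
  ⇒ ω_c¹/ω_r¹ = 12/17
Stage 2: N_ring = 19 + 2·23 = 65
Stage 2: 19(ω_s−ω_c) = −65(ω_r−ω_c),  ω_s=0, ω_r=1
Stage 2: 19(0−ω_c) = −65(1−ω_c)  ⇒  84ω_c = 65  ⇒  ω_c = 65/84
  ⇒ ω_c²/ω_r² = 65/84
Coupling ω_r² = ω_c¹ ⇒ overall = 12/17 × 65/84 = 65/119

65/119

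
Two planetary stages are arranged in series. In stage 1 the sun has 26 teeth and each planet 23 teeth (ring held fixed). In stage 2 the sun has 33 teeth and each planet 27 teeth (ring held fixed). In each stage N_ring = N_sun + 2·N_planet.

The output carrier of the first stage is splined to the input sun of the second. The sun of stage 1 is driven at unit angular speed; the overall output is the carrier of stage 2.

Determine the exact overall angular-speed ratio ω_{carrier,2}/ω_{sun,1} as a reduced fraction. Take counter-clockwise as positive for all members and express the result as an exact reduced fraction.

Stage 1: N_ring = 26 + 2·23 = 72
Stage 1: 26(ω_s−ω_c) = −72(ω_r−ω_c),  ω_r=0, ω_s=1
Stage 1: 26(1−ω_c) = −72(0−ω_c)  ⇒  98ω_c = 26  ⇒  ω_c = 13/49
  ⇒ ω_c¹/ω_s¹ = 13/49
Stage 2: N_ring = 33 + 2·27 = 87
Stage 2: 33(ω_s−ω_c) = −87(ω_r−ω_c),  ω_r=0, ω_s=1
Stage 2: 33(1−ω_c) = −87(0−ω_c)  ⇒  120ω_c = 33  ⇒  ω_c = 11/40
  ⇒ ω_c²/ω_s² = 11/40
Coupling ω_s² = ω_c¹ ⇒ overall = 13/49 × 11/40 = 143/1960

143/1960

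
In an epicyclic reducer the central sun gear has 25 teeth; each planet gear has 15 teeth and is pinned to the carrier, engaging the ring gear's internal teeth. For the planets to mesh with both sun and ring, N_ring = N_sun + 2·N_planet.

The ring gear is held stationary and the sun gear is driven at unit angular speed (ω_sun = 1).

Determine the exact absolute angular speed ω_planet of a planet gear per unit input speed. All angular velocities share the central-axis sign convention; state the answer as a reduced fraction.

N_ring = 25 + 2·15 = 55
25(ω_s−ω_c) = −55(ω_r−ω_c),  ω_r=0, ω_s=1
25(1−ω_c) = −55(0−ω_c)  ⇒  80ω_c = 25  ⇒  ω_c = 5/16
sun–planet: 25·(1−5/16) = −15·(ω_p−ω_c)  ⇒  ω_p−ω_c = −(25/15)·(11/16) = -55/48
ω_p = 5/16 − 55/48 = -5/6

-5/6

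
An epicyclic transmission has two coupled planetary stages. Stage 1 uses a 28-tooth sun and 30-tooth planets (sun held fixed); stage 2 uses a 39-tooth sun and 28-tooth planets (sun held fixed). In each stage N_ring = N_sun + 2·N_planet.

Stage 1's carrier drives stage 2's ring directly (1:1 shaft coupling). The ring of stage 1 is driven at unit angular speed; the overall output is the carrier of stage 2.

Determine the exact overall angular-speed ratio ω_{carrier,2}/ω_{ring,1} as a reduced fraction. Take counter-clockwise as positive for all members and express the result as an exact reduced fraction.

Stage 1: N_ring = 28 + 2·30 = 88
Stage 1: 28(ω_s−ω_c) = −88(ω_r−ω_c),  ω_s=0, ω_r=1
Stage 1: 28(0−ω_c) = −88(1−ω_c)  ⇒  116ω_c = 88  ⇒  ω_c = 22/29
  ⇒ ω_c¹/ω_r¹ = 22/29
Stage 2: N_ring = 39 + 2·28 = 95
Stage 2: 39(ω_s−ω_c) = −95(ω_r−ω_c),  ω_s=0, ω_r=1
Stage 2: 39(0−ω_c) = −95(1−ω_c)  ⇒  134ω_c = 95  ⇒  ω_c = 95/134
  ⇒ ω_c²/ω_r² = 95/134
Coupling ω_r² = ω_c¹ ⇒ overall = 22/29 × 95/134 = 1045/1943

1045/1943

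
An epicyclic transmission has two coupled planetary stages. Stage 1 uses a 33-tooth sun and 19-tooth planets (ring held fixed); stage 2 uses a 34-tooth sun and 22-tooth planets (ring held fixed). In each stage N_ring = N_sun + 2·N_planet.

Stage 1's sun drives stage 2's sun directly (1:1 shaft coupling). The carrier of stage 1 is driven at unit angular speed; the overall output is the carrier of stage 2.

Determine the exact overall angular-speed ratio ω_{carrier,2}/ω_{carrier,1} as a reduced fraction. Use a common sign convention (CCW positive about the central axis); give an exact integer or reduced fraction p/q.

221/231

Stage 1: N_ring = 33 + 2·19 = 71
Stage 1: 33(ω_s−ω_c) = −71(ω_r−ω_c),  ω_r=0, ω_c=1
Stage 1: ω_s = 1 − (71/33)(0−1) = 104/33
  ⇒ ω_s¹/ω_c¹ = 104/33
Stage 2: N_ring = 34 + 2·22 = 78
Stage 2: 34(ω_s−ω_c) = −78(ω_r−ω_c),  ω_r=0, ω_s=1
Stage 2: 34(1−ω_c) = −78(0−ω_c)  ⇒  112ω_c = 34  ⇒  ω_c = 17/56
  ⇒ ω_c²/ω_s² = 17/56
Coupling ω_s² = ω_s¹ ⇒ overall = 104/33 × 17/56 = 221/231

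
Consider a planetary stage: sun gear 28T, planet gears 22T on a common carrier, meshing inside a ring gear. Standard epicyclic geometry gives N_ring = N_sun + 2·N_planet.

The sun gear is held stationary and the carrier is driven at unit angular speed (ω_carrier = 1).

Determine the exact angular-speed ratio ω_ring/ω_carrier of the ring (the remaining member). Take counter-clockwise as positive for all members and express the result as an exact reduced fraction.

25/18

N_ring = 28 + 2·22 = 72
28(ω_s−ω_c) = −72(ω_r−ω_c),  ω_s=0, ω_c=1
ω_r = 1 − (28/72)(0−1) = 25/18
ω_r/ω_c = 25/18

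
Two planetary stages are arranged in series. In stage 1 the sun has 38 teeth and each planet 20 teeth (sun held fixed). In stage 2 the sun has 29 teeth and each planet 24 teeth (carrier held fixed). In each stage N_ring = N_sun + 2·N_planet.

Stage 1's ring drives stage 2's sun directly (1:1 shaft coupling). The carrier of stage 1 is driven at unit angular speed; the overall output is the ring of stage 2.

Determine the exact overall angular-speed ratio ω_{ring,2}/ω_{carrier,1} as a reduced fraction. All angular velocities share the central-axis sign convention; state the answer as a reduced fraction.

Stage 1: N_ring = 38 + 2·20 = 78
Stage 1: 38(ω_s−ω_c) = −78(ω_r−ω_c),  ω_s=0, ω_c=1
Stage 1: ω_r = 1 − (38/78)(0−1) = 58/39
  ⇒ ω_r¹/ω_c¹ = 58/39
Stage 2: N_ring = 29 + 2·24 = 77
Stage 2: 29(ω_s−ω_c) = −77(ω_r−ω_c),  ω_c=0, ω_s=1
Stage 2: ω_r = 0 − (29/77)(1−0) = -29/77
  ⇒ ω_r²/ω_s² = -29/77
Coupling ω_s² = ω_r¹ ⇒ overall = 58/39 × -29/77 = -1682/3003

-1682/3003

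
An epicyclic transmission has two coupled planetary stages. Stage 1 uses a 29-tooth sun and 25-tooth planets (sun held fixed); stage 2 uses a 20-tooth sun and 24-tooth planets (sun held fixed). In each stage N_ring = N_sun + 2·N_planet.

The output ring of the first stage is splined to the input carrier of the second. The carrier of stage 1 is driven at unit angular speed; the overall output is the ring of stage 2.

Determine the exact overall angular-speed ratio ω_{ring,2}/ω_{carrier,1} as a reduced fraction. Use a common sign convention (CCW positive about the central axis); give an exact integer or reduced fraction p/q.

2376/1343

Stage 1: N_ring = 29 + 2·25 = 79
Stage 1: 29(ω_s−ω_c) = −79(ω_r−ω_c),  ω_s=0, ω_c=1
Stage 1: ω_r = 1 − (29/79)(0−1) = 108/79
  ⇒ ω_r¹/ω_c¹ = 108/79
Stage 2: N_ring = 20 + 2·24 = 68
Stage 2: 20(ω_s−ω_c) = −68(ω_r−ω_c),  ω_s=0, ω_c=1
Stage 2: ω_r = 1 − (20/68)(0−1) = 22/17
  ⇒ ω_r²/ω_c² = 22/17
Coupling ω_c² = ω_r¹ ⇒ overall = 108/79 × 22/17 = 2376/1343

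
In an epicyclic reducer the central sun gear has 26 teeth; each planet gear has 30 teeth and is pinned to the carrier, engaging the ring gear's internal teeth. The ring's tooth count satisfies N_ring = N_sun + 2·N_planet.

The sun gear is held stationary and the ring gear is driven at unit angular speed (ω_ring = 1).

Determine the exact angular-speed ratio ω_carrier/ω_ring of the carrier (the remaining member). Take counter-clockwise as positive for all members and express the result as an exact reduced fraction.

43/56

N_ring = 26 + 2·30 = 86
26(ω_s−ω_c) = −86(ω_r−ω_c),  ω_s=0, ω_r=1
26(0−ω_c) = −86(1−ω_c)  ⇒  112ω_c = 86  ⇒  ω_c = 43/56
ω_c/ω_r = 43/56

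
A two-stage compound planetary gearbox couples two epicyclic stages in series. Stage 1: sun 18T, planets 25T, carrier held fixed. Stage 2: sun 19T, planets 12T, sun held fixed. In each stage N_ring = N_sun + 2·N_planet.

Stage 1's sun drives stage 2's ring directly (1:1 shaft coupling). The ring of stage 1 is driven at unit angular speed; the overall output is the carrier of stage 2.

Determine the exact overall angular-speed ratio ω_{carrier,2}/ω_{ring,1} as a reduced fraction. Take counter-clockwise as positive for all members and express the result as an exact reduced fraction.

Stage 1: N_ring = 18 + 2·25 = 68
Stage 1: 18(ω_s−ω_c) = −68(ω_r−ω_c),  ω_c=0, ω_r=1
Stage 1: ω_s = 0 − (68/18)(1−0) = -34/9
  ⇒ ω_s¹/ω_r¹ = -34/9
Stage 2: N_ring = 19 + 2·12 = 43
Stage 2: 19(ω_s−ω_c) = −43(ω_r−ω_c),  ω_s=0, ω_r=1
Stage 2: 19(0−ω_c) = −43(1−ω_c)  ⇒  62ω_c = 43  ⇒  ω_c = 43/62
  ⇒ ω_c²/ω_r² = 43/62
Coupling ω_r² = ω_s¹ ⇒ overall = -34/9 × 43/62 = -731/279

-731/279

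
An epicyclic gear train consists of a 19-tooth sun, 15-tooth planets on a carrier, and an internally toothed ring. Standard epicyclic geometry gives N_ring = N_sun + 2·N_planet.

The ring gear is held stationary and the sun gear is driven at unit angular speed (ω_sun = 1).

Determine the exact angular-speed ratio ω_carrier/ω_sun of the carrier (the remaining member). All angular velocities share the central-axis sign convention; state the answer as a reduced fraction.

19/68

N_ring = 19 + 2·15 = 49
19(ω_s−ω_c) = −49(ω_r−ω_c),  ω_r=0, ω_s=1
19(1−ω_c) = −49(0−ω_c)  ⇒  68ω_c = 19  ⇒  ω_c = 19/68
ω_c/ω_s = 19/68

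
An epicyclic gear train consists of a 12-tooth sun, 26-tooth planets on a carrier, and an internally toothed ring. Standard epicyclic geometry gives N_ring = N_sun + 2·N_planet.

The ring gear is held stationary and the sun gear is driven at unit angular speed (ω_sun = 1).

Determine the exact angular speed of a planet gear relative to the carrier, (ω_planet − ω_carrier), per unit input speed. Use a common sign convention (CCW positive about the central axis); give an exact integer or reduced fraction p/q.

N_ring = 12 + 2·26 = 64
12(ω_s−ω_c) = −64(ω_r−ω_c),  ω_r=0, ω_s=1
12(1−ω_c) = −64(0−ω_c)  ⇒  76ω_c = 12  ⇒  ω_c = 3/19
sun–planet: 12·(1−3/19) = −26·(ω_p−ω_c)  ⇒  ω_p−ω_c = −(12/26)·(16/19) = -96/247

-96/247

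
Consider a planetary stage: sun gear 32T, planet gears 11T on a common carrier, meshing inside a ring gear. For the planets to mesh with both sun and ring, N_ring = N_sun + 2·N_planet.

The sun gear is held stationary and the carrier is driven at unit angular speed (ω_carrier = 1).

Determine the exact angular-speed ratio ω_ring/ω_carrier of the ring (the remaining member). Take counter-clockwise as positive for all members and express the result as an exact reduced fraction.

N_ring = 32 + 2·11 = 54
32(ω_s−ω_c) = −54(ω_r−ω_c),  ω_s=0, ω_c=1
ω_r = 1 − (32/54)(0−1) = 43/27
ω_r/ω_c = 43/27

43/27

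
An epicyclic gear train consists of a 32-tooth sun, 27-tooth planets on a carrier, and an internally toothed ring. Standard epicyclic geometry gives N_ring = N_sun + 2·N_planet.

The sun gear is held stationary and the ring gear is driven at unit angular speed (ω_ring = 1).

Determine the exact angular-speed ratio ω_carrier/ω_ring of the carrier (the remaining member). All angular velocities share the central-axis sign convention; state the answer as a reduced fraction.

N_ring = 32 + 2·27 = 86
32(ω_s−ω_c) = −86(ω_r−ω_c),  ω_s=0, ω_r=1
32(0−ω_c) = −86(1−ω_c)  ⇒  118ω_c = 86  ⇒  ω_c = 43/59
ω_c/ω_r = 43/59

43/59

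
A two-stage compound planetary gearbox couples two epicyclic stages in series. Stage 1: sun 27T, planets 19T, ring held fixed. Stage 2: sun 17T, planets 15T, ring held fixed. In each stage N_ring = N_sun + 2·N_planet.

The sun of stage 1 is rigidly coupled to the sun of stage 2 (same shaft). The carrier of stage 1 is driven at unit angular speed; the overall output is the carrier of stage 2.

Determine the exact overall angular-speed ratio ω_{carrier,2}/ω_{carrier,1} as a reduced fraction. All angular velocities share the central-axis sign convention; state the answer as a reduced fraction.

Stage 1: N_ring = 27 + 2·19 = 65
Stage 1: 27(ω_s−ω_c) = −65(ω_r−ω_c),  ω_r=0, ω_c=1
Stage 1: ω_s = 1 − (65/27)(0−1) = 92/27
  ⇒ ω_s¹/ω_c¹ = 92/27
Stage 2: N_ring = 17 + 2·15 = 47
Stage 2: 17(ω_s−ω_c) = −47(ω_r−ω_c),  ω_r=0, ω_s=1
Stage 2: 17(1−ω_c) = −47(0−ω_c)  ⇒  64ω_c = 17  ⇒  ω_c = 17/64
  ⇒ ω_c²/ω_s² = 17/64
Coupling ω_s² = ω_s¹ ⇒ overall = 92/27 × 17/64 = 391/432

391/432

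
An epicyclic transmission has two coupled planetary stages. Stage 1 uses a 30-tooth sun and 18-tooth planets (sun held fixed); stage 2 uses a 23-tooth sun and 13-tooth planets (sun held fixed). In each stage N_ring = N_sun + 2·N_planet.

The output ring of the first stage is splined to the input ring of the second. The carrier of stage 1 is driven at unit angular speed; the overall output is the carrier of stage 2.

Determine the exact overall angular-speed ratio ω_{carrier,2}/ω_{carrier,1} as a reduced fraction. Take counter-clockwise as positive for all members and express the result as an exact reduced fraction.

Stage 1: N_ring = 30 + 2·18 = 66
Stage 1: 30(ω_s−ω_c) = −66(ω_r−ω_c),  ω_s=0, ω_c=1
Stage 1: ω_r = 1 − (30/66)(0−1) = 16/11
  ⇒ ω_r¹/ω_c¹ = 16/11
Stage 2: N_ring = 23 + 2·13 = 49
Stage 2: 23(ω_s−ω_c) = −49(ω_r−ω_c),  ω_s=0, ω_r=1
Stage 2: 23(0−ω_c) = −49(1−ω_c)  ⇒  72ω_c = 49  ⇒  ω_c = 49/72
  ⇒ ω_c²/ω_r² = 49/72
Coupling ω_r² = ω_r¹ ⇒ overall = 16/11 × 49/72 = 98/99

98/99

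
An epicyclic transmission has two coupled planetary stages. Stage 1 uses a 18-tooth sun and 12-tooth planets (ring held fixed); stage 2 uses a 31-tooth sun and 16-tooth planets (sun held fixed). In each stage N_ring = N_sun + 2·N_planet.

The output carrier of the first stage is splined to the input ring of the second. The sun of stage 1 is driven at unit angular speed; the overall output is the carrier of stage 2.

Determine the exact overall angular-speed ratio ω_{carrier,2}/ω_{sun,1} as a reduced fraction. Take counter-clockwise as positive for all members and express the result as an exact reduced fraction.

189/940

Stage 1: N_ring = 18 + 2·12 = 42
Stage 1: 18(ω_s−ω_c) = −42(ω_r−ω_c),  ω_r=0, ω_s=1
Stage 1: 18(1−ω_c) = −42(0−ω_c)  ⇒  60ω_c = 18  ⇒  ω_c = 3/10
  ⇒ ω_c¹/ω_s¹ = 3/10
Stage 2: N_ring = 31 + 2·16 = 63
Stage 2: 31(ω_s−ω_c) = −63(ω_r−ω_c),  ω_s=0, ω_r=1
Stage 2: 31(0−ω_c) = −63(1−ω_c)  ⇒  94ω_c = 63  ⇒  ω_c = 63/94
  ⇒ ω_c²/ω_r² = 63/94
Coupling ω_r² = ω_c¹ ⇒ overall = 3/10 × 63/94 = 189/940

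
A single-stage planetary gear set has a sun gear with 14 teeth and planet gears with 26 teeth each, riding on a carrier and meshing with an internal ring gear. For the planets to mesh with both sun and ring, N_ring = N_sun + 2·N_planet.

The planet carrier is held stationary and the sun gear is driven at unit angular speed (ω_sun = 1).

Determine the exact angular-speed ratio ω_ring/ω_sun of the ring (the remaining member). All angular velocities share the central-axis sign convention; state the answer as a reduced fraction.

N_ring = 14 + 2·26 = 66
14(ω_s−ω_c) = −66(ω_r−ω_c),  ω_c=0, ω_s=1
ω_r = 0 − (14/66)(1−0) = -7/33
ω_r/ω_s = -7/33

-7/33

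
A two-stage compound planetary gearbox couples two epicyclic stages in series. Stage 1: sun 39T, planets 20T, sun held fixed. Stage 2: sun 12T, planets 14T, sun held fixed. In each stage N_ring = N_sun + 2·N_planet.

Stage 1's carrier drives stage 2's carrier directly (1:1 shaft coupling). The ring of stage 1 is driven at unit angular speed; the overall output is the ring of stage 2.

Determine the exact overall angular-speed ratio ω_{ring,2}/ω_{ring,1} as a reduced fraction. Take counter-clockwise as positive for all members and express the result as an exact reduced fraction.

Stage 1: N_ring = 39 + 2·20 = 79
Stage 1: 39(ω_s−ω_c) = −79(ω_r−ω_c),  ω_s=0, ω_r=1
Stage 1: 39(0−ω_c) = −79(1−ω_c)  ⇒  118ω_c = 79  ⇒  ω_c = 79/118
  ⇒ ω_c¹/ω_r¹ = 79/118
Stage 2: N_ring = 12 + 2·14 = 40
Stage 2: 12(ω_s−ω_c) = −40(ω_r−ω_c),  ω_s=0, ω_c=1
Stage 2: ω_r = 1 − (12/40)(0−1) = 13/10
  ⇒ ω_r²/ω_c² = 13/10
Coupling ω_c² = ω_c¹ ⇒ overall = 79/118 × 13/10 = 1027/1180

1027/1180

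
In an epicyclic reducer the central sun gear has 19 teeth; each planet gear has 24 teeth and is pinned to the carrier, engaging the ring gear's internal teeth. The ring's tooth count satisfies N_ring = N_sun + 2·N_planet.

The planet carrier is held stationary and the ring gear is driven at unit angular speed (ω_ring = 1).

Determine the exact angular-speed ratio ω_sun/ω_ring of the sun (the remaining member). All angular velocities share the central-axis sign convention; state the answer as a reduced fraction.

-67/19

N_ring = 19 + 2·24 = 67
19(ω_s−ω_c) = −67(ω_r−ω_c),  ω_c=0, ω_r=1
ω_s = 0 − (67/19)(1−0) = -67/19
ω_s/ω_r = -67/19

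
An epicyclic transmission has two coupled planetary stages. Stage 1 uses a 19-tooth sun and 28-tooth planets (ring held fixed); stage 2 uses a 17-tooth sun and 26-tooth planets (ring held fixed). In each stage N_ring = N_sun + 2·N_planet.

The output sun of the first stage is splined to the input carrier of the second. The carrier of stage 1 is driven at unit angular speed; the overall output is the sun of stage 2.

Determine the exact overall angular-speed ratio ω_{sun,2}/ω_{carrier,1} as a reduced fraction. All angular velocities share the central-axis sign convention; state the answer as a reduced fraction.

8084/323

Stage 1: N_ring = 19 + 2·28 = 75
Stage 1: 19(ω_s−ω_c) = −75(ω_r−ω_c),  ω_r=0, ω_c=1
Stage 1: ω_s = 1 − (75/19)(0−1) = 94/19
  ⇒ ω_s¹/ω_c¹ = 94/19
Stage 2: N_ring = 17 + 2·26 = 69
Stage 2: 17(ω_s−ω_c) = −69(ω_r−ω_c),  ω_r=0, ω_c=1
Stage 2: ω_s = 1 − (69/17)(0−1) = 86/17
  ⇒ ω_s²/ω_c² = 86/17
Coupling ω_c² = ω_s¹ ⇒ overall = 94/19 × 86/17 = 8084/323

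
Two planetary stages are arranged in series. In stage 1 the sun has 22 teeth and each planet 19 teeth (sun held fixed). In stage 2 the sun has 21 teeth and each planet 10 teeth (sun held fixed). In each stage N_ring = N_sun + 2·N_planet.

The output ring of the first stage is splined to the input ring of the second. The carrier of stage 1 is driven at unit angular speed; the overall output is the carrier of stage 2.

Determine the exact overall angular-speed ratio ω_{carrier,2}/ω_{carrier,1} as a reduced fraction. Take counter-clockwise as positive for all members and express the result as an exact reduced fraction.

1681/1860

Stage 1: N_ring = 22 + 2·19 = 60
Stage 1: 22(ω_s−ω_c) = −60(ω_r−ω_c),  ω_s=0, ω_c=1
Stage 1: ω_r = 1 − (22/60)(0−1) = 41/30
  ⇒ ω_r¹/ω_c¹ = 41/30
Stage 2: N_ring = 21 + 2·10 = 41
Stage 2: 21(ω_s−ω_c) = −41(ω_r−ω_c),  ω_s=0, ω_r=1
Stage 2: 21(0−ω_c) = −41(1−ω_c)  ⇒  62ω_c = 41  ⇒  ω_c = 41/62
  ⇒ ω_c²/ω_r² = 41/62
Coupling ω_r² = ω_r¹ ⇒ overall = 41/30 × 41/62 = 1681/1860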